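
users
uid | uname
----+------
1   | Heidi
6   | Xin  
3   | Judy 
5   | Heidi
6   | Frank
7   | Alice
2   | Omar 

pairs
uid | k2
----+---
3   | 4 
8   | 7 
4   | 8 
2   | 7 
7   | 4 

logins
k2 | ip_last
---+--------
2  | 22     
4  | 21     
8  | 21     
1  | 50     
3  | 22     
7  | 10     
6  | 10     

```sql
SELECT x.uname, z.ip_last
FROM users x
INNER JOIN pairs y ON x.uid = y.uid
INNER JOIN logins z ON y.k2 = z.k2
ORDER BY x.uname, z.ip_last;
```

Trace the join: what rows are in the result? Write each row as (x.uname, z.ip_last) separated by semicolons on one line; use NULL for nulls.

Step 1 — x INNER JOIN y on uid → 3 row(s).
Then INNER JOIN `logins z` on k2: keep only rows whose y.k2 appears in z.

(Alice, 21); (Judy, 21); (Omar, 10)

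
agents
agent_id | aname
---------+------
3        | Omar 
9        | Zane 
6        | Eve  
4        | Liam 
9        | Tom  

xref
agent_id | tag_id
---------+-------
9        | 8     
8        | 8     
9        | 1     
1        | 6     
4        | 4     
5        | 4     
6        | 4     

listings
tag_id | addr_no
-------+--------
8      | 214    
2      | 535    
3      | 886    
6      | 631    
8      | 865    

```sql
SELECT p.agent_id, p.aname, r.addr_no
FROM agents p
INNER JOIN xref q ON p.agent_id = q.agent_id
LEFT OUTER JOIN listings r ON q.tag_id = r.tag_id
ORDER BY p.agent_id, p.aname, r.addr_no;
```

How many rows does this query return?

Step 1 — p INNER JOIN q on agent_id → 6 row(s).
Then LEFT JOIN `listings r` on tag_id: each of those 6 rows is kept; rows whose q.tag_id has no match in r get NULL for r's columns.
Result: 8 row(s).

8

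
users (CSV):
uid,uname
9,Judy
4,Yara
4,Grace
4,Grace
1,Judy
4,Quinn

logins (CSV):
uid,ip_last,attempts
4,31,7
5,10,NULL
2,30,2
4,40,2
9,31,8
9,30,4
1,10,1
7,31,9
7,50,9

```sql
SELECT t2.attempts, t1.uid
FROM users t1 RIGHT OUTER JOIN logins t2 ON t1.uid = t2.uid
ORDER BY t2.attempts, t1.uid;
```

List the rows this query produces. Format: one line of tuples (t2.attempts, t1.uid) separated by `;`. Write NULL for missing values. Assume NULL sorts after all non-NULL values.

(1, 1); (2, 4); (2, 4); (2, 4); (2, 4); (2, NULL); (4, 9); (7, 4); (7, 4); (7, 4); (7, 4); (8, 9); (9, NULL); (9, NULL); (NULL, NULL)

RIGHT JOIN keeps every row from `logins`; unmatched rows get NULL for `users`'s columns.
Matching on t1.uid = t2.uid.
Matched pairs: 11; unmatched t2 rows kept: 4.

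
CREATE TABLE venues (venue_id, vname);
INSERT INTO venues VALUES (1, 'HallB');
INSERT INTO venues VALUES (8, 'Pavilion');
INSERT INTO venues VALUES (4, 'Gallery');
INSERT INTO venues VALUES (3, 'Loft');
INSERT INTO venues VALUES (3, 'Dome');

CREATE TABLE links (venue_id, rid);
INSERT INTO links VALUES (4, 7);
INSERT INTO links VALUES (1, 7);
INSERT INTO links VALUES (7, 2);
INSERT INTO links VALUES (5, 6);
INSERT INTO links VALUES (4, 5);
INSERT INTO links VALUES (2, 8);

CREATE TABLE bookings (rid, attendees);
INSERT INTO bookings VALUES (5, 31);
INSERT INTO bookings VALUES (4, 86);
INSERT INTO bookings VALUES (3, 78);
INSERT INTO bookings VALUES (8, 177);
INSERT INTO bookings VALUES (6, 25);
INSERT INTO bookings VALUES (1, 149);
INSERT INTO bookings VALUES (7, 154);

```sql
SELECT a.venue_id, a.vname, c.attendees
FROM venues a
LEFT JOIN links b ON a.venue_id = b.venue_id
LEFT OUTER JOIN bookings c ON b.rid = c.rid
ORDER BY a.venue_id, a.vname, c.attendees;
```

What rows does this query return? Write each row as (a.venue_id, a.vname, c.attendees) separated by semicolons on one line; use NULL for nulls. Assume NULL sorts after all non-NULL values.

Joins associate left-to-right: venues LEFT JOIN links on venue_id gives 6 intermediate row(s).
Then LEFT JOIN `bookings c` on rid: each of those 6 rows is kept; rows whose b.rid has no match in c get NULL for c's columns.

(1, HallB, 154); (3, Dome, NULL); (3, Loft, NULL); (4, Gallery, 31); (4, Gallery, 154); (8, Pavilion, NULL)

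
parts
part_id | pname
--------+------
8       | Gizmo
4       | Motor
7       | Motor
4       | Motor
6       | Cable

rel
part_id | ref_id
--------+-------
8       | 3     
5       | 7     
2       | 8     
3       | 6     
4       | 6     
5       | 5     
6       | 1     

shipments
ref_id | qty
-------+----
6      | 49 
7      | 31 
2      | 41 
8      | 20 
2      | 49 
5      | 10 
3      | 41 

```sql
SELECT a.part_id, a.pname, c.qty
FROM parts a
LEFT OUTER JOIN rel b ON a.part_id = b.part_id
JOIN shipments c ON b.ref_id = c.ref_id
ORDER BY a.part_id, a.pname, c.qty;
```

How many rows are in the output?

Step 1 — a LEFT JOIN b on part_id → 5 row(s).
Then INNER JOIN `shipments c` on ref_id: keep only rows whose b.ref_id appears in c.
Result: 3 row(s).

3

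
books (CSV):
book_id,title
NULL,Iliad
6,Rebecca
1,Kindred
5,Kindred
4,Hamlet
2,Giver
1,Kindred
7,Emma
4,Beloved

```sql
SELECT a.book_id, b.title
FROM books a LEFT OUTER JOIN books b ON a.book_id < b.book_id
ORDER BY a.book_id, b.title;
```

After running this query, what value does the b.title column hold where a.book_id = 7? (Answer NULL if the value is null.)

LEFT JOIN keeps every row from `books a`; unmatched rows get NULL for `books b`'s columns.
Matching on a.book_id < b.book_id. A NULL in a compared column never satisfies the condition.
Matched pairs: 26; unmatched a rows kept: 2.

NULL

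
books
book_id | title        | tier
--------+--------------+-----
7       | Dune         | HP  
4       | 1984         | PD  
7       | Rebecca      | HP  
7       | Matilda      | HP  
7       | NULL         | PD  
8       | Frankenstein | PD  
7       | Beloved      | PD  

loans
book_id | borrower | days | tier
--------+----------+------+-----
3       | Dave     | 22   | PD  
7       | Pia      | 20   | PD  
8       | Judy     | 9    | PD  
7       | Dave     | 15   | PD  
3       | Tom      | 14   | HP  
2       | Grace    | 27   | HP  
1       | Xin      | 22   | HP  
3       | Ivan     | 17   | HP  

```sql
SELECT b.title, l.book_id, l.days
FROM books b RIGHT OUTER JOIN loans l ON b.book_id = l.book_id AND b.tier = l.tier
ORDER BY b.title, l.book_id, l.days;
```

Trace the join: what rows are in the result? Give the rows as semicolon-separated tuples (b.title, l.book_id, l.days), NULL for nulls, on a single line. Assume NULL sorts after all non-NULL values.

RIGHT JOIN keeps every row from `loans`; unmatched rows get NULL for `books`'s columns.
Matching on b.book_id = l.book_id AND b.tier = l.tier.
- b row (book_id=7, tier=HP): no match.
- b row (book_id=4, tier=PD): no match.
- b row (book_id=7, tier=HP): no match.
- b row (book_id=7, tier=HP): no match.
- b row (book_id=7, tier=PD): matches 2 l row(s) → 2 output row(s).
- b row (book_id=8, tier=PD): matches 1 l row(s) → 1 output row(s).
- b row (book_id=7, tier=PD): matches 2 l row(s) → 2 output row(s).
- 5 l row(s) had no b match → kept, b columns NULL.
After projecting and ordering:
b.title | l.book_id | l.days
Beloved | 7 | 15
Beloved | 7 | 20
Frankenstein | 8 | 9
NULL | 1 | 22
NULL | 2 | 27
NULL | 3 | 14
NULL | 3 | 17
NULL | 3 | 22
NULL | 7 | 15
NULL | 7 | 20

(Beloved, 7, 15); (Beloved, 7, 20); (Frankenstein, 8, 9); (NULL, 1, 22); (NULL, 2, 27); (NULL, 3, 14); (NULL, 3, 17); (NULL, 3, 22); (NULL, 7, 15); (NULL, 7, 20)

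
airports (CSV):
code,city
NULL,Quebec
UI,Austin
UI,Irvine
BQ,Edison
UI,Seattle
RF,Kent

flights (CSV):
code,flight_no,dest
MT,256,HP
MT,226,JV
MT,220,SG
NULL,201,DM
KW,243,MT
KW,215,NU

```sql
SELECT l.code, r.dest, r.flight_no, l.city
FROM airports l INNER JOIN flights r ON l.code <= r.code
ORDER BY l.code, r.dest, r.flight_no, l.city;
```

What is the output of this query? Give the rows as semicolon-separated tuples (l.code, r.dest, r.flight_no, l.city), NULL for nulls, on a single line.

(BQ, HP, 256, Edison); (BQ, JV, 226, Edison); (BQ, MT, 243, Edison); (BQ, NU, 215, Edison); (BQ, SG, 220, Edison)

INNER JOIN keeps only pairs where the ON condition holds.
Matching on l.code <= r.code. A NULL in a compared column never satisfies the condition.
- code=NULL: no matching r row, dropped.
- code=UI: no matching r row, dropped.
- code=UI: no matching r row, dropped.
- code=BQ: 5 matching r row(s), so 5 row(s) emitted.
- code=UI: no matching r row, dropped.
- code=RF: no matching r row, dropped.
After projecting and ordering:
l.code | r.dest | r.flight_no | l.city
BQ | HP | 256 | Edison
BQ | JV | 226 | Edison
BQ | MT | 243 | Edison
BQ | NU | 215 | Edison
BQ | SG | 220 | Edison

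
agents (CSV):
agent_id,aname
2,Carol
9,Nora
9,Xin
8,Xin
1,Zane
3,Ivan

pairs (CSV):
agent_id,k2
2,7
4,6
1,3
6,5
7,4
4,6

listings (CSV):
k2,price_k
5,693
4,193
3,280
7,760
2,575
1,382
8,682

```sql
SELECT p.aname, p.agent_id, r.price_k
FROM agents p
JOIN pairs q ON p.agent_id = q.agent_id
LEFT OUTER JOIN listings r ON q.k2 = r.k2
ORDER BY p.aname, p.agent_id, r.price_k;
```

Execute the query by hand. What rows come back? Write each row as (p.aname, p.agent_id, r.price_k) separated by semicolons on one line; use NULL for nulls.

Joins associate left-to-right: agents INNER JOIN pairs on agent_id gives 2 intermediate row(s).
Then LEFT JOIN `listings r` on k2: each of those 2 rows is kept; rows whose q.k2 has no match in r get NULL for r's columns.

(Carol, 2, 760); (Zane, 1, 280)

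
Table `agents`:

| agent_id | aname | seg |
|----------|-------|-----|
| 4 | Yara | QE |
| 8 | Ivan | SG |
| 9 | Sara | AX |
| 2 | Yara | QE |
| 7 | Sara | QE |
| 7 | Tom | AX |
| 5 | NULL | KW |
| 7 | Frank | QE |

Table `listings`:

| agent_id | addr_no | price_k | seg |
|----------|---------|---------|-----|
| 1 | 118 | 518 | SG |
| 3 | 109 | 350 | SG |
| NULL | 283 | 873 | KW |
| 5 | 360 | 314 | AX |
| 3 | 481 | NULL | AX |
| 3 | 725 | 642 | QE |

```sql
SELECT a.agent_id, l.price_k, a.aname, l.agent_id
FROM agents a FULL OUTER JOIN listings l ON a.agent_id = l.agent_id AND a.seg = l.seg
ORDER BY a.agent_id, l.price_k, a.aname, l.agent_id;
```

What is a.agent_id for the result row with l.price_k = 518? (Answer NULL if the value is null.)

FULL OUTER JOIN keeps every row from both sides; unmatched rows get NULL for the other side's columns.
Matching on a.agent_id = l.agent_id AND a.seg = l.seg. A NULL in a compared column never satisfies the condition.
Matched pairs: 0; unmatched a rows kept: 8; unmatched l rows kept: 6.

NULL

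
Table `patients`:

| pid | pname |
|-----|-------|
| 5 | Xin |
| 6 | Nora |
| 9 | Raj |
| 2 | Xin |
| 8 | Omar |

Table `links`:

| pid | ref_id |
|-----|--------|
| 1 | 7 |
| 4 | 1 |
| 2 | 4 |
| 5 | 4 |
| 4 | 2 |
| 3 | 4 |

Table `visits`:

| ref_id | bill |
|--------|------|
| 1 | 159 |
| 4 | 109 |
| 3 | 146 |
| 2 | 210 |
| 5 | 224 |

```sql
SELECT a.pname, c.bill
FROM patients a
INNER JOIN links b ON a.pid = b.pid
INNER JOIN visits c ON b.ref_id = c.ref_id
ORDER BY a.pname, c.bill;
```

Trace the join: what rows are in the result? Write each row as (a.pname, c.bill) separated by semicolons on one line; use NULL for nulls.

(Xin, 109); (Xin, 109)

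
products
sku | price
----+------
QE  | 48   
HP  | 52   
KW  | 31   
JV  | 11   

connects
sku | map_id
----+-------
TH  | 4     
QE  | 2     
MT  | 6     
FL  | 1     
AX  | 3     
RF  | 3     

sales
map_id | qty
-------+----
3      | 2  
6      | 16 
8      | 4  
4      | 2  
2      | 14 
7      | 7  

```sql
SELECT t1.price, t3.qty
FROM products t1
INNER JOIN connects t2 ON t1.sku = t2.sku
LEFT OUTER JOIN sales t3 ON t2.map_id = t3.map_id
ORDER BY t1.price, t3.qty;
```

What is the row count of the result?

1

Joins associate left-to-right: products INNER JOIN connects on sku gives 1 intermediate row(s).
Then LEFT JOIN `sales t3` on map_id: each of those 1 rows is kept; rows whose t2.map_id has no match in t3 get NULL for t3's columns.
Result: 1 row(s).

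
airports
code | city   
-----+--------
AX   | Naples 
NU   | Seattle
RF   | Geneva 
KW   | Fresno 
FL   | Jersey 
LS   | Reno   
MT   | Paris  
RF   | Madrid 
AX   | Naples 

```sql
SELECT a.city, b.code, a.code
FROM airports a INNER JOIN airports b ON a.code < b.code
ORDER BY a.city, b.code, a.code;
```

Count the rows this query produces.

34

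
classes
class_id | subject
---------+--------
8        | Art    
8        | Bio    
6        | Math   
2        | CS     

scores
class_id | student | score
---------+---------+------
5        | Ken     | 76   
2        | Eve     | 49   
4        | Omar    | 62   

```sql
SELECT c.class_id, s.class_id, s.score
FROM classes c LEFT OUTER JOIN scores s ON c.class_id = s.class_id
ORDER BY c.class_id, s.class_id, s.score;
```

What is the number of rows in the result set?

4

LEFT JOIN keeps every row from `classes`; unmatched rows get NULL for `scores`'s columns.
Matching on c.class_id = s.class_id.
Matched pairs: 1; unmatched c rows kept: 3.
Total: 1 matched + 3 padded = 4 rows.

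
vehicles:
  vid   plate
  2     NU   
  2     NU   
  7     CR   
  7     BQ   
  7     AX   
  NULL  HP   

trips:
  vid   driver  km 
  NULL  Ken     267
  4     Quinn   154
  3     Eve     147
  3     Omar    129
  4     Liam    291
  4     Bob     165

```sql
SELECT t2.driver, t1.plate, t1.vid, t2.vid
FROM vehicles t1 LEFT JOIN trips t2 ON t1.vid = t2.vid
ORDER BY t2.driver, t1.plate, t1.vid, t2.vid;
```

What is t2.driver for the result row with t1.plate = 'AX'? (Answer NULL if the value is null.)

LEFT JOIN keeps every row from `vehicles`; unmatched rows get NULL for `trips`'s columns.
Matching on t1.vid = t2.vid. A NULL in a compared column never satisfies the condition.
Matched pairs: 0; unmatched t1 rows kept: 6.

NULL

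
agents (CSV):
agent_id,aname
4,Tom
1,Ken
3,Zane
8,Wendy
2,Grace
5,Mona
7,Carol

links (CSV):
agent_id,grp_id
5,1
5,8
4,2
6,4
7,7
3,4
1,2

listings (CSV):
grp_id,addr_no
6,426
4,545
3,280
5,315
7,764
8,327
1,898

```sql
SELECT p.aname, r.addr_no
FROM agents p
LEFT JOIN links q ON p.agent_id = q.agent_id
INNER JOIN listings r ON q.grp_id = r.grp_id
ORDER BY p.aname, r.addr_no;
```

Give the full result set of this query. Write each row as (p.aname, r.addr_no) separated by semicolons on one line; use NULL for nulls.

Step 1 — p LEFT JOIN q on agent_id → 8 row(s).
Then INNER JOIN `listings r` on grp_id: keep only rows whose q.grp_id appears in r.

(Carol, 764); (Mona, 327); (Mona, 898); (Zane, 545)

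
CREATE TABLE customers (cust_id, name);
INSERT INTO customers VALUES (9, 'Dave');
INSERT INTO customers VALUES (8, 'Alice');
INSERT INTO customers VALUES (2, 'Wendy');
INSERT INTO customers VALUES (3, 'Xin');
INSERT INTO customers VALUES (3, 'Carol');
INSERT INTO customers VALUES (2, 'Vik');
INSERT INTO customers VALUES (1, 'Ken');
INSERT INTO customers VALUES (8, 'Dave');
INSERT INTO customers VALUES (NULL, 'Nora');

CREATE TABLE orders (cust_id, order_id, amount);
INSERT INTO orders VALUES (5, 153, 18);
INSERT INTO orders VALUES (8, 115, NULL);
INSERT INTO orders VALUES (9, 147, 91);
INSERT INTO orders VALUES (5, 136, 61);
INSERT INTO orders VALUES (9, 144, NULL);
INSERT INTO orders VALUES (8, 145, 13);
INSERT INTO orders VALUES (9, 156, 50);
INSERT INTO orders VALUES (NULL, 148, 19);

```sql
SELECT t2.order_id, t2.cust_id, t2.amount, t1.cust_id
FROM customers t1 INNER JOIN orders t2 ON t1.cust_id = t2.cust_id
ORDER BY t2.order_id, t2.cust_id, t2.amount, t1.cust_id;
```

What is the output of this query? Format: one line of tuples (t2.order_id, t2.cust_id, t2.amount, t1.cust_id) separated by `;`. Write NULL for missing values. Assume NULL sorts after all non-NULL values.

(115, 8, NULL, 8); (115, 8, NULL, 8); (144, 9, NULL, 9); (145, 8, 13, 8); (145, 8, 13, 8); (147, 9, 91, 9); (156, 9, 50, 9)

INNER JOIN keeps only pairs where the ON condition holds.
Matching on t1.cust_id = t2.cust_id. A NULL in a compared column never satisfies the condition.
Matched pairs: 7.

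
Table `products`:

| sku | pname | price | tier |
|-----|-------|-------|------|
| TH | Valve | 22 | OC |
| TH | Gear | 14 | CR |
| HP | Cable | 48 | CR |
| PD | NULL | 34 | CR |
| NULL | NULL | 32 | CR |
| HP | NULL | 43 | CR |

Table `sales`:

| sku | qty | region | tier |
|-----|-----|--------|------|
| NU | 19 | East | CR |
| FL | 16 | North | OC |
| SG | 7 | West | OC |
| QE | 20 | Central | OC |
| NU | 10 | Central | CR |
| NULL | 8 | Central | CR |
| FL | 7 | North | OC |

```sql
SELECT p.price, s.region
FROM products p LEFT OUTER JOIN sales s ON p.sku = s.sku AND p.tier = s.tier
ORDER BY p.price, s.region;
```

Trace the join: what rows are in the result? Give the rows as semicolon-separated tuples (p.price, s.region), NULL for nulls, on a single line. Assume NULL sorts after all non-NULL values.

(14, NULL); (22, NULL); (32, NULL); (34, NULL); (43, NULL); (48, NULL)

LEFT JOIN keeps every row from `products`; unmatched rows get NULL for `sales`'s columns.
Matching on p.sku = s.sku AND p.tier = s.tier. A NULL in a compared column never satisfies the condition.
- p row (sku=TH, tier=OC): no match → kept, s columns NULL.
- p row (sku=TH, tier=CR): no match → kept, s columns NULL.
- p row (sku=HP, tier=CR): no match → kept, s columns NULL.
- p row (sku=PD, tier=CR): no match → kept, s columns NULL.
- p row (sku=NULL, tier=CR): no match → kept, s columns NULL.
- p row (sku=HP, tier=CR): no match → kept, s columns NULL.
After projecting and ordering:
p.price | s.region
14 | NULL
22 | NULL
32 | NULL
34 | NULL
43 | NULL
48 | NULL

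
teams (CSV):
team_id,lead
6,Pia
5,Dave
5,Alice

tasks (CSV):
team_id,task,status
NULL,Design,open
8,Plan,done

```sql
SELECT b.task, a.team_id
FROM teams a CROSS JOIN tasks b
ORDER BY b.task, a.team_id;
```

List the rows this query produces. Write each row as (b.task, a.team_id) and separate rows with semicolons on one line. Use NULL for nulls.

CROSS JOIN pairs every row of `teams` with every row of `tasks`: 3 × 2 = 6 rows.
After projecting and ordering:
b.task | a.team_id
Design | 5
Design | 5
Design | 6
Plan | 5
Plan | 5
Plan | 6

(Design, 5); (Design, 5); (Design, 6); (Plan, 5); (Plan, 5); (Plan, 6)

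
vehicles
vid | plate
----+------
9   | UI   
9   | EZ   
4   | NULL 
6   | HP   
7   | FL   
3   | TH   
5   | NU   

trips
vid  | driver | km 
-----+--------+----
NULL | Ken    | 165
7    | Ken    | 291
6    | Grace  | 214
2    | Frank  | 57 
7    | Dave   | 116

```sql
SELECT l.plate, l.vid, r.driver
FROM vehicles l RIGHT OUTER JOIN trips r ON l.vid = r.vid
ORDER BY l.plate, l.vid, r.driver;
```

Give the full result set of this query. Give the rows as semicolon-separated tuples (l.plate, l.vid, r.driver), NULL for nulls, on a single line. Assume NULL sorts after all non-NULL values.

RIGHT JOIN keeps every row from `trips`; unmatched rows get NULL for `vehicles`'s columns.
Matching on l.vid = r.vid. A NULL in a compared column never satisfies the condition.
- l row (vid=9): no match.
- l row (vid=9): no match.
- l row (vid=4): no match.
- l row (vid=6): matches 1 r row(s) → 1 output row(s).
- l row (vid=7): matches 2 r row(s) → 2 output row(s).
- l row (vid=3): no match.
- l row (vid=5): no match.
- 2 row(s) from r found no l partner → padded with NULL.
After projecting and ordering:
l.plate | l.vid | r.driver
FL | 7 | Dave
FL | 7 | Ken
HP | 6 | Grace
NULL | NULL | Frank
NULL | NULL | Ken

(FL, 7, Dave); (FL, 7, Ken); (HP, 6, Grace); (NULL, NULL, Frank); (NULL, NULL, Ken)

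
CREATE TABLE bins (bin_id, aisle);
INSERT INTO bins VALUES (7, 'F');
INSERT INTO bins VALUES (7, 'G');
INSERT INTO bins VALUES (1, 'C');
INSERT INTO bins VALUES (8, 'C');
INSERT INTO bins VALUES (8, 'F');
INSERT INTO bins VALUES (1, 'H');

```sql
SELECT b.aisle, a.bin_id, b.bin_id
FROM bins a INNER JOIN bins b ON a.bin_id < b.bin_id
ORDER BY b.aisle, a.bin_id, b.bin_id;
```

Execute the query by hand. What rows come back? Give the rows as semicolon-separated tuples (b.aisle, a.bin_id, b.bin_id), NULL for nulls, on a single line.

(C, 1, 8); (C, 1, 8); (C, 7, 8); (C, 7, 8); (F, 1, 7); (F, 1, 7); (F, 1, 8); (F, 1, 8); (F, 7, 8); (F, 7, 8); (G, 1, 7); (G, 1, 7)

INNER JOIN keeps only pairs where the ON condition holds.
Matching on a.bin_id < b.bin_id.
Matched pairs: 12.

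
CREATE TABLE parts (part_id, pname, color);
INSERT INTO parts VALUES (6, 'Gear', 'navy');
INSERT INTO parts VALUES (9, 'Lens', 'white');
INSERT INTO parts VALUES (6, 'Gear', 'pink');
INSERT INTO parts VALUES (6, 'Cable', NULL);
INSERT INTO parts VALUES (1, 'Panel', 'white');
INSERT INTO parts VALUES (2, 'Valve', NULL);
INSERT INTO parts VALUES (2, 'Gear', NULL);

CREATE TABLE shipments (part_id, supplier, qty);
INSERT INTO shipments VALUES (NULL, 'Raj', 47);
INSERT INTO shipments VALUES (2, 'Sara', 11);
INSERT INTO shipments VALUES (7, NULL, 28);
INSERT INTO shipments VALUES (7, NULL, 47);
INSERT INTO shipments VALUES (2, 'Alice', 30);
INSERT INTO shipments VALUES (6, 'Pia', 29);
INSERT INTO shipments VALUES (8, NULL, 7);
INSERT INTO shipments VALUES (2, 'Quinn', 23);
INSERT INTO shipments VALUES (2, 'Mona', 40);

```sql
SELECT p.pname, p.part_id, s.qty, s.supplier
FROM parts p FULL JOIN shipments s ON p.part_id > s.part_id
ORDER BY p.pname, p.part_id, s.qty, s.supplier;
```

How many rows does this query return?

24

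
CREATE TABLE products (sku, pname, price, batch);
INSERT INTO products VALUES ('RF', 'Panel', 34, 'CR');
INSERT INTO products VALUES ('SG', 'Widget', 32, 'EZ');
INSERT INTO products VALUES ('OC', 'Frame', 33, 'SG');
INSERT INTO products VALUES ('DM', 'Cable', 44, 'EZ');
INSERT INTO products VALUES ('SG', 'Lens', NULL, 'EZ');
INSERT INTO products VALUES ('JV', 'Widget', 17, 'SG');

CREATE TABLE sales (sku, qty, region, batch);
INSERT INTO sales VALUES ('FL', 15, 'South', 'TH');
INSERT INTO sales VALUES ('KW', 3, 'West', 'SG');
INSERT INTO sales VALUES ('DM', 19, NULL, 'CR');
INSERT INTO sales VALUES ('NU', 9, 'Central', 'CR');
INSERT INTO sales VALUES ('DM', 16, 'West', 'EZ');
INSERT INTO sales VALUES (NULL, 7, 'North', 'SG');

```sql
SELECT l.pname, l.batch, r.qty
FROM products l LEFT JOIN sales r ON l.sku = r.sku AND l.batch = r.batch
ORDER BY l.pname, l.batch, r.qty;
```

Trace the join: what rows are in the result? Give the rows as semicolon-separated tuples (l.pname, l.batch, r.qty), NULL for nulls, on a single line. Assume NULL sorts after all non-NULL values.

LEFT JOIN keeps every row from `products`; unmatched rows get NULL for `sales`'s columns.
Matching on l.sku = r.sku AND l.batch = r.batch. A NULL in a compared column never satisfies the condition.
- sku=RF, batch=CR: no r row matches, row kept with r columns NULL.
- sku=SG, batch=EZ: no r row matches, row kept with r columns NULL.
- sku=OC, batch=SG: no r row matches, row kept with r columns NULL.
- sku=DM, batch=EZ: 1 matching r row(s), so 1 row(s) emitted.
- sku=SG, batch=EZ: no r row matches, row kept with r columns NULL.
- sku=JV, batch=SG: no r row matches, row kept with r columns NULL.
After projecting and ordering:
l.pname | l.batch | r.qty
Cable | EZ | 16
Frame | SG | NULL
Lens | EZ | NULL
Panel | CR | NULL
Widget | EZ | NULL
Widget | SG | NULL

(Cable, EZ, 16); (Frame, SG, NULL); (Lens, EZ, NULL); (Panel, CR, NULL); (Widget, EZ, NULL); (Widget, SG, NULL)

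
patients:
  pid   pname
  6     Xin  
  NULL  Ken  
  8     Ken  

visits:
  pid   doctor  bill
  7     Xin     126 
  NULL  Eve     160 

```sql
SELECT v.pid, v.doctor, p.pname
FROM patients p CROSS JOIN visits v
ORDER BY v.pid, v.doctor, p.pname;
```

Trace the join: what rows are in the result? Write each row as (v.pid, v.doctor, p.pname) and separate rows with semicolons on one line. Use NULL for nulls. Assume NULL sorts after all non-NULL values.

(7, Xin, Ken); (7, Xin, Ken); (7, Xin, Xin); (NULL, Eve, Ken); (NULL, Eve, Ken); (NULL, Eve, Xin)

CROSS JOIN pairs every row of `patients` with every row of `visits`: 3 × 2 = 6 rows.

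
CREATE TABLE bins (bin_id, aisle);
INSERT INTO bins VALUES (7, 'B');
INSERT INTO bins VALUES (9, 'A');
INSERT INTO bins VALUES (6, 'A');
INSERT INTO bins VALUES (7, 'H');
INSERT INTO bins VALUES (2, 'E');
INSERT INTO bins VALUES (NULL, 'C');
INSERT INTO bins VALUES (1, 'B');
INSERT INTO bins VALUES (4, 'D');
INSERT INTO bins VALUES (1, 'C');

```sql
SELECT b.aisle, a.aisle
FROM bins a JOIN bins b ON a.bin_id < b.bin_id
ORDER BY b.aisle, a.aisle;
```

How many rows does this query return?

26

INNER JOIN keeps only pairs where the ON condition holds.
Matching on a.bin_id < b.bin_id. A NULL in a compared column never satisfies the condition.
Matched pairs: 26.
Total: 26 rows.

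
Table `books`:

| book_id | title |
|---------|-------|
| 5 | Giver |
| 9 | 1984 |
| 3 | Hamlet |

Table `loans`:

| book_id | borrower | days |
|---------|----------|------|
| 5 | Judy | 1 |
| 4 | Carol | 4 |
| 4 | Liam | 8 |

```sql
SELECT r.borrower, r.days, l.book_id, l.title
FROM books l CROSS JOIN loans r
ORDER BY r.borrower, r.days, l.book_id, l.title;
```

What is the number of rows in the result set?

9

CROSS JOIN pairs every row of `books` with every row of `loans`: 3 × 3 = 9 rows.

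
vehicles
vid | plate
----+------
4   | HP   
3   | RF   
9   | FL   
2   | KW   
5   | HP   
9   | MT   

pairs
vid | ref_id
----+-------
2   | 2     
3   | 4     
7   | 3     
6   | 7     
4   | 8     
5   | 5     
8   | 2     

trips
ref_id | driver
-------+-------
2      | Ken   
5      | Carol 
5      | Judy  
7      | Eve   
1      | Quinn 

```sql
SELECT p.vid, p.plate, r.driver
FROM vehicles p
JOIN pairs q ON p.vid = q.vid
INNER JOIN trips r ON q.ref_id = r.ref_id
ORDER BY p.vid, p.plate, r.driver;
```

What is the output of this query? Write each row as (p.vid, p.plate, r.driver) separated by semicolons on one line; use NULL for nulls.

(2, KW, Ken); (5, HP, Carol); (5, HP, Judy)

Evaluate left to right. First `vehicles p INNER JOIN pairs q` on vid: 4 row(s).
Then INNER JOIN `trips r` on ref_id: keep only rows whose q.ref_id appears in r.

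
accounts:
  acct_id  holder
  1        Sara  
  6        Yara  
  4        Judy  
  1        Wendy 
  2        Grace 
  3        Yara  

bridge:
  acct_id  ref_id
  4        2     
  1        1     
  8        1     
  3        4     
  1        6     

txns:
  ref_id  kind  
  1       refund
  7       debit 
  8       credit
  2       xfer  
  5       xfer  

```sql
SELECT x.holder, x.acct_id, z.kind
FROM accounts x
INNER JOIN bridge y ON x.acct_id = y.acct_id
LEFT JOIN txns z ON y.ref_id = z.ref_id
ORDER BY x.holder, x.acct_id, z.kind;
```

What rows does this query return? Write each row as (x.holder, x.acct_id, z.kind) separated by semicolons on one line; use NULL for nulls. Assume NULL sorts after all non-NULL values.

Joins associate left-to-right: accounts INNER JOIN bridge on acct_id gives 6 intermediate row(s).
Then LEFT JOIN `txns z` on ref_id: each of those 6 rows is kept; rows whose y.ref_id has no match in z get NULL for z's columns.

(Judy, 4, xfer); (Sara, 1, refund); (Sara, 1, NULL); (Wendy, 1, refund); (Wendy, 1, NULL); (Yara, 3, NULL)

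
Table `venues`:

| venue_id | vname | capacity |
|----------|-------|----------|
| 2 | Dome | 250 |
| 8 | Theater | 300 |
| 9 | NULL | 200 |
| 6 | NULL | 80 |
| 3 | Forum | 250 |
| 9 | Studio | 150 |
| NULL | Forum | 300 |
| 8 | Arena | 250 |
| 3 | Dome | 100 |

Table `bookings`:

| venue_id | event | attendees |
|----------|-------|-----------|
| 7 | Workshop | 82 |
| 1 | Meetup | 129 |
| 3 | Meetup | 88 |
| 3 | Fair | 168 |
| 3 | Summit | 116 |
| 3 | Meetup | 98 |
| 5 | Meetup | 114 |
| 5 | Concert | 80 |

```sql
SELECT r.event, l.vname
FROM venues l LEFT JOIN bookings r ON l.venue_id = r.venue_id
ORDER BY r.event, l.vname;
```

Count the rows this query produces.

15

LEFT JOIN keeps every row from `venues`; unmatched rows get NULL for `bookings`'s columns.
Matching on l.venue_id = r.venue_id. A NULL in a compared column never satisfies the condition.
- l (venue_id=2) has no partner → padded with NULL.
- l (venue_id=8) has no partner → padded with NULL.
- l (venue_id=9) has no partner → padded with NULL.
- l (venue_id=6) has no partner → padded with NULL.
- l (venue_id=3) pairs with 4 row(s) of r.
- l (venue_id=9) has no partner → padded with NULL.
- l (venue_id=NULL) has no partner → padded with NULL.
- l (venue_id=8) has no partner → padded with NULL.
- l (venue_id=3) pairs with 4 row(s) of r.
Total: 8 matched + 7 padded = 15 rows.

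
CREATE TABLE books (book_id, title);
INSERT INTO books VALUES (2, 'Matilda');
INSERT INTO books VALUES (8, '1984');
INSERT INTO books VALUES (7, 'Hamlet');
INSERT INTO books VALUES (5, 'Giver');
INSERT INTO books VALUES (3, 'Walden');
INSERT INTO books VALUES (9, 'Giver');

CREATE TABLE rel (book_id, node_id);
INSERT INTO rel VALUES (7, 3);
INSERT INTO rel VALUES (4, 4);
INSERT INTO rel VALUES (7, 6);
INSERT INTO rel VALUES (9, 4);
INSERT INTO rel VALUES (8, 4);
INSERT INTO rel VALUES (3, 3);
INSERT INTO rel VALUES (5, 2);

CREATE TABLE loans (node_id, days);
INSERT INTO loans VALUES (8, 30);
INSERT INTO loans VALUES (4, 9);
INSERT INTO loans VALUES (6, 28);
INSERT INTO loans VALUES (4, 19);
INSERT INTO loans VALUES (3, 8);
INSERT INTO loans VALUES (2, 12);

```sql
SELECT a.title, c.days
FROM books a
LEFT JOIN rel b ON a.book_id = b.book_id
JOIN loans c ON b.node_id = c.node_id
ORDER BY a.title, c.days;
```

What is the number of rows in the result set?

Evaluate left to right. First `books a LEFT JOIN rel b` on book_id: 7 row(s).
Then INNER JOIN `loans c` on node_id: keep only rows whose b.node_id appears in c.
Result: 8 row(s).

8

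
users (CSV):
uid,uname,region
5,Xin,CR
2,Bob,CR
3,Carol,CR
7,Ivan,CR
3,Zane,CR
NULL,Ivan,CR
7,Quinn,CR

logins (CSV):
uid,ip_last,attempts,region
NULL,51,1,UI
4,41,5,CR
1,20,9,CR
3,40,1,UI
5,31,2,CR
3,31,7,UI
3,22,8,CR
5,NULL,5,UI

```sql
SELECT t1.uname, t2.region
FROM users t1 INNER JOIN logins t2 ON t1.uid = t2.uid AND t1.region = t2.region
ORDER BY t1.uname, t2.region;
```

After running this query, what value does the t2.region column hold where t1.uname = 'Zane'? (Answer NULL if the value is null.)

CR

INNER JOIN keeps only pairs where the ON condition holds.
Matching on t1.uid = t2.uid AND t1.region = t2.region. A NULL in a compared column never satisfies the condition.
Matched pairs: 3.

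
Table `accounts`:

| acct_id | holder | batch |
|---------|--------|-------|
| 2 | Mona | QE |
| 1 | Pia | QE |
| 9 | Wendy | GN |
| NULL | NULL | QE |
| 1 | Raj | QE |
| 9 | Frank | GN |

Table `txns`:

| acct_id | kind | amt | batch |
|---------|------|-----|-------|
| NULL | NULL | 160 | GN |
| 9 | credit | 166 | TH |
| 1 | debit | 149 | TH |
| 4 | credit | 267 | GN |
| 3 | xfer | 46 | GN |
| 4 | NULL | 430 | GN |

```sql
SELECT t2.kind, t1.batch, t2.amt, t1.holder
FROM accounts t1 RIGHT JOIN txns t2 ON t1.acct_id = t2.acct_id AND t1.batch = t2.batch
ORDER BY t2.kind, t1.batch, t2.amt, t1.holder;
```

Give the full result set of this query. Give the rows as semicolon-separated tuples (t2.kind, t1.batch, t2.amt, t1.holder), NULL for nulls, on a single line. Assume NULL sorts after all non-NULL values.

RIGHT JOIN keeps every row from `txns`; unmatched rows get NULL for `accounts`'s columns.
Matching on t1.acct_id = t2.acct_id AND t1.batch = t2.batch. A NULL in a compared column never satisfies the condition.
- acct_id=2, batch=QE: no matching t2 row.
- acct_id=1, batch=QE: no matching t2 row.
- acct_id=9, batch=GN: no matching t2 row.
- acct_id=NULL, batch=QE: no matching t2 row.
- acct_id=1, batch=QE: no matching t2 row.
- acct_id=9, batch=GN: no matching t2 row.
- 6 row(s) from t2 found no t1 partner → padded with NULL.
After projecting and ordering:
t2.kind | t1.batch | t2.amt | t1.holder
credit | NULL | 166 | NULL
credit | NULL | 267 | NULL
debit | NULL | 149 | NULL
xfer | NULL | 46 | NULL
NULL | NULL | 160 | NULL
NULL | NULL | 430 | NULL

(credit, NULL, 166, NULL); (credit, NULL, 267, NULL); (debit, NULL, 149, NULL); (xfer, NULL, 46, NULL); (NULL, NULL, 160, NULL); (NULL, NULL, 430, NULL)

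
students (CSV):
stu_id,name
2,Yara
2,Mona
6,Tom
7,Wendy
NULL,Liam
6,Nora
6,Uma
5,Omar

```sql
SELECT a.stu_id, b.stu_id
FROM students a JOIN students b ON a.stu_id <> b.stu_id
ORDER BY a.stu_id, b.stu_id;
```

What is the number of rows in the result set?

INNER JOIN keeps only pairs where the ON condition holds.
Matching on a.stu_id <> b.stu_id. A NULL in a compared column never satisfies the condition.
- a[0] stu_id=2 → 5 match(es) in b → 5 row(s).
- a[1] stu_id=2 → 5 match(es) in b → 5 row(s).
- a[2] stu_id=6 → 4 match(es) in b → 4 row(s).
- a[3] stu_id=7 → 6 match(es) in b → 6 row(s).
- a[4] stu_id=NULL → no match; dropped.
- a[5] stu_id=6 → 4 match(es) in b → 4 row(s).
- a[6] stu_id=6 → 4 match(es) in b → 4 row(s).
- a[7] stu_id=5 → 6 match(es) in b → 6 row(s).
Total: 34 rows.

34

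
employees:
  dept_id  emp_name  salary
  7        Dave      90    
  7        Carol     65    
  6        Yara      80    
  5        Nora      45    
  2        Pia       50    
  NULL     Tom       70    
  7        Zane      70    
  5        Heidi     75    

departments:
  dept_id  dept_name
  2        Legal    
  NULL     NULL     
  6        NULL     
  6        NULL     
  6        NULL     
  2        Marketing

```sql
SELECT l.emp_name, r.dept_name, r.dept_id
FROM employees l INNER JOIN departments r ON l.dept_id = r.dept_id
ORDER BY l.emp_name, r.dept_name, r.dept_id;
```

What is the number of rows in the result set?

5

INNER JOIN keeps only pairs where the ON condition holds.
Matching on l.dept_id = r.dept_id. A NULL in a compared column never satisfies the condition.
Matched pairs: 5.
Total: 5 rows.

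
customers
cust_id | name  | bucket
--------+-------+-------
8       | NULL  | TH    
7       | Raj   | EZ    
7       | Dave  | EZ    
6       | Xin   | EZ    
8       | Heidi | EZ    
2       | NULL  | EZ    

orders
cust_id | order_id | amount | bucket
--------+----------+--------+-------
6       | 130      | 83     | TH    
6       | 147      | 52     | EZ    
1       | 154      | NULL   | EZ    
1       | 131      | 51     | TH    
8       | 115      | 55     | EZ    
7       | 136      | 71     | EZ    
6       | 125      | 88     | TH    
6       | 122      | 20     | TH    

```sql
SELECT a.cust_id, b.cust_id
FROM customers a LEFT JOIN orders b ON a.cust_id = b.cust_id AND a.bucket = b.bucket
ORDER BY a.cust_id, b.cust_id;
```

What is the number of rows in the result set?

6

LEFT JOIN keeps every row from `customers`; unmatched rows get NULL for `orders`'s columns.
Matching on a.cust_id = b.cust_id AND a.bucket = b.bucket.
Matched pairs: 4; unmatched a rows kept: 2.
Total: 4 matched + 2 padded = 6 rows.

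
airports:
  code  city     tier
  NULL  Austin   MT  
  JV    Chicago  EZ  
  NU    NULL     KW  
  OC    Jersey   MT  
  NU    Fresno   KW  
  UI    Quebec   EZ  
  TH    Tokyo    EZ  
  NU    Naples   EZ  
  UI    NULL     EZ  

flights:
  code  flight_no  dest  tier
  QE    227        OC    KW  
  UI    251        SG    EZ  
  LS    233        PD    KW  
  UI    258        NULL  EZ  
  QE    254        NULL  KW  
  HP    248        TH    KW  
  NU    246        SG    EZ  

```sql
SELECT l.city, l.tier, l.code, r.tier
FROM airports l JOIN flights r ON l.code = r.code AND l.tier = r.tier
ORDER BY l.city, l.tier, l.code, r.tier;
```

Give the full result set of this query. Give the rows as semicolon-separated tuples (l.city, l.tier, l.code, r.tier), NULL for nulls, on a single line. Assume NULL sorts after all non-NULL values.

(Naples, EZ, NU, EZ); (Quebec, EZ, UI, EZ); (Quebec, EZ, UI, EZ); (NULL, EZ, UI, EZ); (NULL, EZ, UI, EZ)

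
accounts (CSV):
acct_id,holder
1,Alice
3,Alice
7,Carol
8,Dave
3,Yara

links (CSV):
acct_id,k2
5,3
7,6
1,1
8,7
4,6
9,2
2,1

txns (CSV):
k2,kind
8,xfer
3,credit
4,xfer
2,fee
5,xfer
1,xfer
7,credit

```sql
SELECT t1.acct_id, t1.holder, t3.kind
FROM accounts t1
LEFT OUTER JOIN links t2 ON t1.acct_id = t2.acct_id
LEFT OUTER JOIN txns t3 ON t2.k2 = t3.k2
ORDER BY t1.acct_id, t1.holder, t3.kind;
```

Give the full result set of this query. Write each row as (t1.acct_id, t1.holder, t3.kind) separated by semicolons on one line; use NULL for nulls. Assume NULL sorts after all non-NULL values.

(1, Alice, xfer); (3, Alice, NULL); (3, Yara, NULL); (7, Carol, NULL); (8, Dave, credit)

Step 1 — t1 LEFT JOIN t2 on acct_id → 5 row(s).
Then LEFT JOIN `txns t3` on k2: each of those 5 rows is kept; rows whose t2.k2 has no match in t3 get NULL for t3's columns.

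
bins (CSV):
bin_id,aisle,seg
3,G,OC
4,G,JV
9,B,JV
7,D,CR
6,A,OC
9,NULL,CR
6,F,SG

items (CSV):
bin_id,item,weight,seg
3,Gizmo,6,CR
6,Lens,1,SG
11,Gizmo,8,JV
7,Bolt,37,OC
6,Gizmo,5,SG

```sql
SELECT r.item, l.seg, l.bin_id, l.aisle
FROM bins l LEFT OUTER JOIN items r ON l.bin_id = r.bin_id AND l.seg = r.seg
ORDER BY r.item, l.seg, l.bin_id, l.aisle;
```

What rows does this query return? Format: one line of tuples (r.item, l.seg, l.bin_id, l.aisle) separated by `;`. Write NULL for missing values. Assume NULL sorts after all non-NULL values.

LEFT JOIN keeps every row from `bins`; unmatched rows get NULL for `items`'s columns.
Matching on l.bin_id = r.bin_id AND l.seg = r.seg.
- l[0] bin_id=3, seg=OC → no match; kept with NULLs on the r side.
- l[1] bin_id=4, seg=JV → no match; kept with NULLs on the r side.
- l[2] bin_id=9, seg=JV → no match; kept with NULLs on the r side.
- l[3] bin_id=7, seg=CR → no match; kept with NULLs on the r side.
- l[4] bin_id=6, seg=OC → no match; kept with NULLs on the r side.
- l[5] bin_id=9, seg=CR → no match; kept with NULLs on the r side.
- l[6] bin_id=6, seg=SG → 2 match(es) in r → 2 row(s).
After projecting and ordering:
r.item | l.seg | l.bin_id | l.aisle
Gizmo | SG | 6 | F
Lens | SG | 6 | F
NULL | CR | 7 | D
NULL | CR | 9 | NULL
NULL | JV | 4 | G
NULL | JV | 9 | B
NULL | OC | 3 | G
NULL | OC | 6 | A

(Gizmo, SG, 6, F); (Lens, SG, 6, F); (NULL, CR, 7, D); (NULL, CR, 9, NULL); (NULL, JV, 4, G); (NULL, JV, 9, B); (NULL, OC, 3, G); (NULL, OC, 6, A)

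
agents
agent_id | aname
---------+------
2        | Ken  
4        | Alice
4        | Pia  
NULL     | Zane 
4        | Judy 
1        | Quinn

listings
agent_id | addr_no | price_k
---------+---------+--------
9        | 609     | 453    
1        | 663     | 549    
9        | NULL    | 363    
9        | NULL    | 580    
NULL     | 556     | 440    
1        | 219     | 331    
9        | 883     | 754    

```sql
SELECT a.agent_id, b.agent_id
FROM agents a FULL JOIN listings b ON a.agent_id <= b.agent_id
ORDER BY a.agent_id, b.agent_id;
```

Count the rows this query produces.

24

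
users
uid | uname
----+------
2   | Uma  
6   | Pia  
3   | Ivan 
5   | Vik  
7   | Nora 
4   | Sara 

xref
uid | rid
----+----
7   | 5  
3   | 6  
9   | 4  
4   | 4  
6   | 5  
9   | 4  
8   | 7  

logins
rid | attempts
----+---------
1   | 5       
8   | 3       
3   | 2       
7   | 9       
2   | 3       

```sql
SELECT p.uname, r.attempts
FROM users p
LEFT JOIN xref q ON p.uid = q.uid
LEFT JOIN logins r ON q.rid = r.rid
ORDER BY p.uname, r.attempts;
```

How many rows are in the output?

6

Step 1 — p LEFT JOIN q on uid → 6 row(s).
Then LEFT JOIN `logins r` on rid: each of those 6 rows is kept; rows whose q.rid has no match in r get NULL for r's columns.
Result: 6 row(s).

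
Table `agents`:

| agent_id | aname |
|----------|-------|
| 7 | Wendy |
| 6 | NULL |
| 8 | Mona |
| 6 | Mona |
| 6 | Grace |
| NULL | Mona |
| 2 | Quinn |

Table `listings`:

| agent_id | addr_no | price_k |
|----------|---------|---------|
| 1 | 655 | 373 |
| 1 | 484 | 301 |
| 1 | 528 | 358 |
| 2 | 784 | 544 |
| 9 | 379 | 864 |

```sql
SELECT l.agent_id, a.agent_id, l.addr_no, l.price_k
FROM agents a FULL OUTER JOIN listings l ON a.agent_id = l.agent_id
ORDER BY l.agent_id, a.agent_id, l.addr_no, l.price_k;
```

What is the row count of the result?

FULL OUTER JOIN keeps every row from both sides; unmatched rows get NULL for the other side's columns.
Matching on a.agent_id = l.agent_id. A NULL in a compared column never satisfies the condition.
- a row (agent_id=7): no match → kept, l columns NULL.
- a row (agent_id=6): no match → kept, l columns NULL.
- a row (agent_id=8): no match → kept, l columns NULL.
- a row (agent_id=6): no match → kept, l columns NULL.
- a row (agent_id=6): no match → kept, l columns NULL.
- a row (agent_id=NULL): no match → kept, l columns NULL.
- a row (agent_id=2): matches 1 l row(s) → 1 output row(s).
- 4 row(s) from l found no a partner → padded with NULL.
Total: 1 matched + 10 padded = 11 rows.

11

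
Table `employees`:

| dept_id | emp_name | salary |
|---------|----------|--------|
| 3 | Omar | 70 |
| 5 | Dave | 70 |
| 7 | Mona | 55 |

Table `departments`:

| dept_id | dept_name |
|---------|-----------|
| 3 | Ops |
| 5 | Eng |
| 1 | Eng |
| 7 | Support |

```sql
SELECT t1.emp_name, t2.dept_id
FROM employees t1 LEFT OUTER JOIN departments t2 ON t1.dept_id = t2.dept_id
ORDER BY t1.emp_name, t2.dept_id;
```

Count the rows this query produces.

3

LEFT JOIN keeps every row from `employees`; unmatched rows get NULL for `departments`'s columns.
Matching on t1.dept_id = t2.dept_id.
- dept_id=3: 1 matching t2 row(s), so 1 row(s) emitted.
- dept_id=5: 1 matching t2 row(s), so 1 row(s) emitted.
- dept_id=7: 1 matching t2 row(s), so 1 row(s) emitted.
Total: 3 rows.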